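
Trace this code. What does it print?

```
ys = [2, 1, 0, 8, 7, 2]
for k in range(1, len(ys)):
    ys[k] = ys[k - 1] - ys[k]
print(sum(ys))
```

k=1: ys[1] = 2-1 = 1 → [2, 1, 0, 8, 7, 2]
k=2: ys[2] = 1-0 = 1 → [2, 1, 1, 8, 7, 2]
k=3: ys[3] = 1-8 = -7 → [2, 1, 1, -7, 7, 2]
k=4: ys[4] = (-7)-7 = -14 → [2, 1, 1, -7, -14, 2]
k=5: ys[5] = (-14)-2 = -16 → [2, 1, 1, -7, -14, -16]
sum = -33

-33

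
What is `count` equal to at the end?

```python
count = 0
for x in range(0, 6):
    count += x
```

x=0: count = 0+0 = 0
x=1: count = 0+1 = 1
x=2: count = 1+2 = 3
x=3: count = 3+3 = 6
x=4: count = 6+4 = 10
x=5: count = 10+5 = 15

15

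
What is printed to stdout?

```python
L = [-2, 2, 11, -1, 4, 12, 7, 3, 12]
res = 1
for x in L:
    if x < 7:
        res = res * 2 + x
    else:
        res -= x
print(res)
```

x=-2: <7, res = 1*2+(-2) = 0
x=2: <7, res = 0*2+2 = 2
x=11: not <7, res = 2-11 = -9
x=-1: <7, res = (-9)*2+(-1) = -19
x=4: <7, res = (-19)*2+4 = -34
x=12: not <7, res = (-34)-12 = -46
x=7: not <7, res = (-46)-7 = -53
x=3: <7, res = (-53)*2+3 = -103
x=12: not <7, res = (-103)-12 = -115

-115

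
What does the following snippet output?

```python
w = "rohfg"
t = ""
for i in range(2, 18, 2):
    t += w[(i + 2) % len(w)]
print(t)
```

i=2: add w[4]='g' → 'g'
i=4: add w[1]='o' → 'go'
i=6: add w[3]='f' → 'gof'
i=8: add w[0]='r' → 'gofr'
i=10: add w[2]='h' → 'gofrh'
i=12: add w[4]='g' → 'gofrhg'
i=14: add w[1]='o' → 'gofrhgo'
i=16: add w[3]='f' → 'gofrhgof'

gofrhgof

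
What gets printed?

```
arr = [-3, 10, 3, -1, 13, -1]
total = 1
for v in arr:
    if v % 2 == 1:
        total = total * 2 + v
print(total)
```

29

v=-3: odd, total = 1*2+(-3) = -1
v=10: not odd
v=3: odd, total = (-1)*2+3 = 1
v=-1: odd, total = 1*2+(-1) = 1
v=13: odd, total = 1*2+13 = 15
v=-1: odd, total = 15*2+(-1) = 29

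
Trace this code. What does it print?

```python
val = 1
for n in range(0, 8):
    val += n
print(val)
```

29

n=0: val = 1+0 = 1
n=1: val = 1+1 = 2
n=2: val = 2+2 = 4
n=3: val = 4+3 = 7
n=4: val = 7+4 = 11
n=5: val = 11+5 = 16
n=6: val = 16+6 = 22
n=7: val = 22+7 = 29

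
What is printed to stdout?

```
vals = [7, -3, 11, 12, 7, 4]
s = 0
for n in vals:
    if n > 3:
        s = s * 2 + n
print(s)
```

266

n=7: >3, s = 0*2+7 = 7
n=-3: not >3
n=11: >3, s = 7*2+11 = 25
n=12: >3, s = 25*2+12 = 62
n=7: >3, s = 62*2+7 = 131
n=4: >3, s = 131*2+4 = 266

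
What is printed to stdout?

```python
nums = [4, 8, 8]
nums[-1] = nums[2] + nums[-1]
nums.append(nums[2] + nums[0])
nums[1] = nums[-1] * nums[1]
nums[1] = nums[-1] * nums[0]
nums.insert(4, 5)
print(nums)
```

nums[-1] = nums[2]+nums[-1] = 8+8 = 16 → [4, 8, 16]
append nums[2]+nums[0] = 16+4 = 20 → [4, 8, 16, 20]
nums[1] = nums[-1]*nums[1] = 20*8 = 160 → [4, 160, 16, 20]
nums[1] = nums[-1]*nums[0] = 20*4 = 80 → [4, 80, 16, 20]
insert 5 at 4 → [4, 80, 16, 20, 5]

[4, 80, 16, 20, 5]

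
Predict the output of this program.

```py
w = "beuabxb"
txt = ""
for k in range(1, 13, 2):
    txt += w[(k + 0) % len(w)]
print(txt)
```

eaxbub

k=1: add w[1]='e' → 'e'
k=3: add w[3]='a' → 'ea'
k=5: add w[5]='x' → 'eax'
k=7: add w[0]='b' → 'eaxb'
k=9: add w[2]='u' → 'eaxbu'
k=11: add w[4]='b' → 'eaxbub'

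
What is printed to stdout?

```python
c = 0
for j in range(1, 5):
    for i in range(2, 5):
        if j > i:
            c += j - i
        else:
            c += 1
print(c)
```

13

j=1,i=2: not 1>2, c = 0+1 = 1
j=1,i=3: not 1>3, c = 1+1 = 2
j=1,i=4: not 1>4, c = 2+1 = 3
j=2,i=2: not 2>2, c = 3+1 = 4
j=2,i=3: not 2>3, c = 4+1 = 5
j=2,i=4: not 2>4, c = 5+1 = 6
j=3,i=2: 3>2, c = 6+1 = 7
j=3,i=3: not 3>3, c = 7+1 = 8
j=3,i=4: not 3>4, c = 8+1 = 9
j=4,i=2: 4>2, c = 9+2 = 11
j=4,i=3: 4>3, c = 11+1 = 12
j=4,i=4: not 4>4, c = 12+1 = 13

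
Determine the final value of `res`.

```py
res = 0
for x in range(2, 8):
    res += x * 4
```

108

x=2: res = 0+2*4 = 8
x=3: res = 8+3*4 = 20
x=4: res = 20+4*4 = 36
x=5: res = 36+5*4 = 56
x=6: res = 56+6*4 = 80
x=7: res = 80+7*4 = 108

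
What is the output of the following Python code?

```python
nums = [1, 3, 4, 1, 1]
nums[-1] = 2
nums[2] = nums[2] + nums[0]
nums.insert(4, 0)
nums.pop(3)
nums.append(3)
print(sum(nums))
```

nums[-1] = 2 → [1, 3, 4, 1, 2]
nums[2] = nums[2]+nums[0] = 4+1 = 5 → [1, 3, 5, 1, 2]
insert 0 at 4 → [1, 3, 5, 1, 0, 2]
pop(3) removes 1 → [1, 3, 5, 0, 2]
append 3 → [1, 3, 5, 0, 2, 3]
sum = 14

14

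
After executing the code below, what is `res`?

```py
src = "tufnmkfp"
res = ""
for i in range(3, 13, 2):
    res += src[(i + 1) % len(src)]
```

'mftfm'

i=3: add src[4]='m' → 'm'
i=5: add src[6]='f' → 'mf'
i=7: add src[0]='t' → 'mft'
i=9: add src[2]='f' → 'mftf'
i=11: add src[4]='m' → 'mftfm'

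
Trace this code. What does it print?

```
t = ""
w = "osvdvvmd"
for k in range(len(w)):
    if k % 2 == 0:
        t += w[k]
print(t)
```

k=0: add 'o' → 'o'
k=1: skip
k=2: add 'v' → 'ov'
k=3: skip
k=4: add 'v' → 'ovv'
k=5: skip
k=6: add 'm' → 'ovvm'
k=7: skip

ovvm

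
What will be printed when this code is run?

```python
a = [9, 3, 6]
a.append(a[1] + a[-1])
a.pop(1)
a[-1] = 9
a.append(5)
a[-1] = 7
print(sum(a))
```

append a[1]+a[-1] = 3+6 = 9 → [9, 3, 6, 9]
pop(1) removes 3 → [9, 6, 9]
a[-1] = 9 → [9, 6, 9]
append 5 → [9, 6, 9, 5]
a[-1] = 7 → [9, 6, 9, 7]
sum = 31

31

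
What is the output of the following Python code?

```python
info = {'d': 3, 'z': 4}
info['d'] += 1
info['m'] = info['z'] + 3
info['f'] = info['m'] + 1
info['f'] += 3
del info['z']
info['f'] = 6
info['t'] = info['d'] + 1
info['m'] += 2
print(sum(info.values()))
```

24

info['d'] = 3+1 = 4 → {'d': 4, 'z': 4}
info['m'] = info['z']+3 = 7 → {'d': 4, 'z': 4, 'm': 7}
info['f'] = info['m']+1 = 8 → {'d': 4, 'z': 4, 'm': 7, 'f': 8}
info['f'] = 8+3 = 11 → {'d': 4, 'z': 4, 'm': 7, 'f': 11}
del 'z' → {'d': 4, 'm': 7, 'f': 11}
info['f'] = 6 → {'d': 4, 'm': 7, 'f': 6}
info['t'] = info['d']+1 = 5 → {'d': 4, 'm': 7, 'f': 6, 't': 5}
info['m'] = 7+2 = 9 → {'d': 4, 'm': 9, 'f': 6, 't': 5}
sum of values = 24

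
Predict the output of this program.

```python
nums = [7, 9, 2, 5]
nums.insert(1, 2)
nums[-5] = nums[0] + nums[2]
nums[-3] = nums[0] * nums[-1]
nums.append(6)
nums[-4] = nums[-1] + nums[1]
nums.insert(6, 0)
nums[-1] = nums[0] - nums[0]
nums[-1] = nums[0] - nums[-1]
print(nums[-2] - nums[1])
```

insert 2 at 1 → [7, 2, 9, 2, 5]
nums[-5] = nums[0]+nums[2] = 7+9 = 16 → [16, 2, 9, 2, 5]
nums[-3] = nums[0]*nums[-1] = 16*5 = 80 → [16, 2, 80, 2, 5]
append 6 → [16, 2, 80, 2, 5, 6]
nums[-4] = nums[-1]+nums[1] = 6+2 = 8 → [16, 2, 8, 2, 5, 6]
insert 0 at 6 → [16, 2, 8, 2, 5, 6, 0]
nums[-1] = nums[0]-nums[0] = 16-16 = 0 → [16, 2, 8, 2, 5, 6, 0]
nums[-1] = nums[0]-nums[-1] = 16-0 = 16 → [16, 2, 8, 2, 5, 6, 16]
nums[-2]-nums[1] = 6-2 = 4

4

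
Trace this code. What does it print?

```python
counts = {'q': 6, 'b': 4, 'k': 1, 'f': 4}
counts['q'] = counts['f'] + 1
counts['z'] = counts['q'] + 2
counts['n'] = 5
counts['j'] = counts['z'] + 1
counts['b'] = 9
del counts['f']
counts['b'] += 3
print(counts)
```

counts['q'] = counts['f']+1 = 5 → {'q': 5, 'b': 4, 'k': 1, 'f': 4}
counts['z'] = counts['q']+2 = 7 → {'q': 5, 'b': 4, 'k': 1, 'f': 4, 'z': 7}
counts['n'] = 5 → {'q': 5, 'b': 4, 'k': 1, 'f': 4, 'z': 7, 'n': 5}
counts['j'] = counts['z']+1 = 8 → {'q': 5, 'b': 4, 'k': 1, 'f': 4, 'z': 7, 'n': 5, 'j': 8}
counts['b'] = 9 → {'q': 5, 'b': 9, 'k': 1, 'f': 4, 'z': 7, 'n': 5, 'j': 8}
del 'f' → {'q': 5, 'b': 9, 'k': 1, 'z': 7, 'n': 5, 'j': 8}
counts['b'] = 9+3 = 12 → {'q': 5, 'b': 12, 'k': 1, 'z': 7, 'n': 5, 'j': 8}

{'q': 5, 'b': 12, 'k': 1, 'z': 7, 'n': 5, 'j': 8}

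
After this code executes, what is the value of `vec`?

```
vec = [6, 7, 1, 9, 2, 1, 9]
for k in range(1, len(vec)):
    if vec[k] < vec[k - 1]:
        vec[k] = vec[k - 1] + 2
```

[6, 7, 9, 9, 11, 13, 15]

k=1: 7>=6, unchanged → [6, 7, 1, 9, 2, 1, 9]
k=2: 1<7, vec[2] = 7+2 = 9 → [6, 7, 9, 9, 2, 1, 9]
k=3: 9>=9, unchanged → [6, 7, 9, 9, 2, 1, 9]
k=4: 2<9, vec[4] = 9+2 = 11 → [6, 7, 9, 9, 11, 1, 9]
k=5: 1<11, vec[5] = 11+2 = 13 → [6, 7, 9, 9, 11, 13, 9]
k=6: 9<13, vec[6] = 13+2 = 15 → [6, 7, 9, 9, 11, 13, 15]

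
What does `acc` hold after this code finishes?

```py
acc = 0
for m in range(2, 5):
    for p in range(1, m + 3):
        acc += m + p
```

m=2,p=1: acc = 0+3 = 3
m=2,p=2: acc = 3+4 = 7
m=2,p=3: acc = 7+5 = 12
m=2,p=4: acc = 12+6 = 18
m=3,p=1: acc = 18+4 = 22
m=3,p=2: acc = 22+5 = 27
m=3,p=3: acc = 27+6 = 33
m=3,p=4: acc = 33+7 = 40
m=3,p=5: acc = 40+8 = 48
m=4,p=1: acc = 48+5 = 53
m=4,p=2: acc = 53+6 = 59
m=4,p=3: acc = 59+7 = 66
m=4,p=4: acc = 66+8 = 74
m=4,p=5: acc = 74+9 = 83
m=4,p=6: acc = 83+10 = 93

93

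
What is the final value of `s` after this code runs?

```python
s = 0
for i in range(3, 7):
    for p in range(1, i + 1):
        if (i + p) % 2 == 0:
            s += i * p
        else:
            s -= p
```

132

i=3,p=1: even sum, s = 0+3 = 3
i=3,p=2: odd sum, s = 3-2 = 1
i=3,p=3: even sum, s = 1+9 = 10
i=4,p=1: odd sum, s = 10-1 = 9
i=4,p=2: even sum, s = 9+8 = 17
i=4,p=3: odd sum, s = 17-3 = 14
i=4,p=4: even sum, s = 14+16 = 30
i=5,p=1: even sum, s = 30+5 = 35
i=5,p=2: odd sum, s = 35-2 = 33
i=5,p=3: even sum, s = 33+15 = 48
i=5,p=4: odd sum, s = 48-4 = 44
i=5,p=5: even sum, s = 44+25 = 69
i=6,p=1: odd sum, s = 69-1 = 68
i=6,p=2: even sum, s = 68+12 = 80
i=6,p=3: odd sum, s = 80-3 = 77
i=6,p=4: even sum, s = 77+24 = 101
i=6,p=5: odd sum, s = 101-5 = 96
i=6,p=6: even sum, s = 96+36 = 132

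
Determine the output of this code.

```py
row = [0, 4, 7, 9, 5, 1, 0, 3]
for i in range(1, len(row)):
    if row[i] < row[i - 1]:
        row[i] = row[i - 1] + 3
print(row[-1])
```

21

i=1: 4>=0, unchanged → [0, 4, 7, 9, 5, 1, 0, 3]
i=2: 7>=4, unchanged → [0, 4, 7, 9, 5, 1, 0, 3]
i=3: 9>=7, unchanged → [0, 4, 7, 9, 5, 1, 0, 3]
i=4: 5<9, row[4] = 9+3 = 12 → [0, 4, 7, 9, 12, 1, 0, 3]
i=5: 1<12, row[5] = 12+3 = 15 → [0, 4, 7, 9, 12, 15, 0, 3]
i=6: 0<15, row[6] = 15+3 = 18 → [0, 4, 7, 9, 12, 15, 18, 3]
i=7: 3<18, row[7] = 18+3 = 21 → [0, 4, 7, 9, 12, 15, 18, 21]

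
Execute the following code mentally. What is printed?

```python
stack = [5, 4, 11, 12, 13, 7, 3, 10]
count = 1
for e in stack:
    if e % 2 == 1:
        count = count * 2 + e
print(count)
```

269

e=5: odd, count = 1*2+5 = 7
e=4: not odd
e=11: odd, count = 7*2+11 = 25
e=12: not odd
e=13: odd, count = 25*2+13 = 63
e=7: odd, count = 63*2+7 = 133
e=3: odd, count = 133*2+3 = 269
e=10: not odd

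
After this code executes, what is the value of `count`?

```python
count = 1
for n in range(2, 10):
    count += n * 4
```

n=2: count = 1+2*4 = 9
n=3: count = 9+3*4 = 21
n=4: count = 21+4*4 = 37
n=5: count = 37+5*4 = 57
n=6: count = 57+6*4 = 81
n=7: count = 81+7*4 = 109
n=8: count = 109+8*4 = 141
n=9: count = 141+9*4 = 177

177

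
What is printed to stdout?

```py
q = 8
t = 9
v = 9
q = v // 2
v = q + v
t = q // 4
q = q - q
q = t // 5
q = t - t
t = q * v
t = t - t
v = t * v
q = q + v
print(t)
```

q = 9//2 = 4
v = 4+9 = 13
t = 4//4 = 1
q = 4-4 = 0
q = 1//5 = 0
q = 1-1 = 0
t = 0*13 = 0
t = 0-0 = 0
v = 0*13 = 0
q = 0+0 = 0

0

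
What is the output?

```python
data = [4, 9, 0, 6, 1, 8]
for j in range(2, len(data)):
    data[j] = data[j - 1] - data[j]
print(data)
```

j=2: data[2] = 9-0 = 9 → [4, 9, 9, 6, 1, 8]
j=3: data[3] = 9-6 = 3 → [4, 9, 9, 3, 1, 8]
j=4: data[4] = 3-1 = 2 → [4, 9, 9, 3, 2, 8]
j=5: data[5] = 2-8 = -6 → [4, 9, 9, 3, 2, -6]

[4, 9, 9, 3, 2, -6]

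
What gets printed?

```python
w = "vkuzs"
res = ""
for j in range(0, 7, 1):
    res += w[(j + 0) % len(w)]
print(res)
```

j=0: add w[0]='v' → 'v'
j=1: add w[1]='k' → 'vk'
j=2: add w[2]='u' → 'vku'
j=3: add w[3]='z' → 'vkuz'
j=4: add w[4]='s' → 'vkuzs'
j=5: add w[0]='v' → 'vkuzsv'
j=6: add w[1]='k' → 'vkuzsvk'

vkuzsvk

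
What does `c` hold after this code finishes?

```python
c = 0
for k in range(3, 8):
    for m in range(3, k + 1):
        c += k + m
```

k=3,m=3: c = 0+6 = 6
k=4,m=3: c = 6+7 = 13
k=4,m=4: c = 13+8 = 21
k=5,m=3: c = 21+8 = 29
k=5,m=4: c = 29+9 = 38
k=5,m=5: c = 38+10 = 48
k=6,m=3: c = 48+9 = 57
k=6,m=4: c = 57+10 = 67
k=6,m=5: c = 67+11 = 78
k=6,m=6: c = 78+12 = 90
k=7,m=3: c = 90+10 = 100
k=7,m=4: c = 100+11 = 111
k=7,m=5: c = 111+12 = 123
k=7,m=6: c = 123+13 = 136
k=7,m=7: c = 136+14 = 150

150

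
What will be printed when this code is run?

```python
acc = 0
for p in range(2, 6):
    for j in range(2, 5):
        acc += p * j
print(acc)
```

p=2,j=2: acc = 0+4 = 4
p=2,j=3: acc = 4+6 = 10
p=2,j=4: acc = 10+8 = 18
p=3,j=2: acc = 18+6 = 24
p=3,j=3: acc = 24+9 = 33
p=3,j=4: acc = 33+12 = 45
p=4,j=2: acc = 45+8 = 53
p=4,j=3: acc = 53+12 = 65
p=4,j=4: acc = 65+16 = 81
p=5,j=2: acc = 81+10 = 91
p=5,j=3: acc = 91+15 = 106
p=5,j=4: acc = 106+20 = 126

126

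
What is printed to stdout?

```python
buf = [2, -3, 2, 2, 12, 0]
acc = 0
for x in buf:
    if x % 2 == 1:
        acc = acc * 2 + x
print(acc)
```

-3

x=2: not odd
x=-3: odd, acc = 0*2+(-3) = -3
x=2: not odd
x=2: not odd
x=12: not odd
x=0: not odd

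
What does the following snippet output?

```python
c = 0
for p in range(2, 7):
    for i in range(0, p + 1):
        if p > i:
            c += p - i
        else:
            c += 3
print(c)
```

70

p=2,i=0: 2>0, c = 0+2 = 2
p=2,i=1: 2>1, c = 2+1 = 3
p=2,i=2: not 2>2, c = 3+3 = 6
p=3,i=0: 3>0, c = 6+3 = 9
p=3,i=1: 3>1, c = 9+2 = 11
p=3,i=2: 3>2, c = 11+1 = 12
p=3,i=3: not 3>3, c = 12+3 = 15
p=4,i=0: 4>0, c = 15+4 = 19
p=4,i=1: 4>1, c = 19+3 = 22
p=4,i=2: 4>2, c = 22+2 = 24
p=4,i=3: 4>3, c = 24+1 = 25
p=4,i=4: not 4>4, c = 25+3 = 28
p=5,i=0: 5>0, c = 28+5 = 33
p=5,i=1: 5>1, c = 33+4 = 37
p=5,i=2: 5>2, c = 37+3 = 40
p=5,i=3: 5>3, c = 40+2 = 42
p=5,i=4: 5>4, c = 42+1 = 43
p=5,i=5: not 5>5, c = 43+3 = 46
p=6,i=0: 6>0, c = 46+6 = 52
p=6,i=1: 6>1, c = 52+5 = 57
p=6,i=2: 6>2, c = 57+4 = 61
p=6,i=3: 6>3, c = 61+3 = 64
p=6,i=4: 6>4, c = 64+2 = 66
p=6,i=5: 6>5, c = 66+1 = 67
p=6,i=6: not 6>6, c = 67+3 = 70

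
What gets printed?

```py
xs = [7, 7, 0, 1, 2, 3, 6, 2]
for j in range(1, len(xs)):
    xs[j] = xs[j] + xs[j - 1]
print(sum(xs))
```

141

j=1: xs[1] = 7+7 = 14 → [7, 14, 0, 1, 2, 3, 6, 2]
j=2: xs[2] = 0+14 = 14 → [7, 14, 14, 1, 2, 3, 6, 2]
j=3: xs[3] = 1+14 = 15 → [7, 14, 14, 15, 2, 3, 6, 2]
j=4: xs[4] = 2+15 = 17 → [7, 14, 14, 15, 17, 3, 6, 2]
j=5: xs[5] = 3+17 = 20 → [7, 14, 14, 15, 17, 20, 6, 2]
j=6: xs[6] = 6+20 = 26 → [7, 14, 14, 15, 17, 20, 26, 2]
j=7: xs[7] = 2+26 = 28 → [7, 14, 14, 15, 17, 20, 26, 28]
sum = 141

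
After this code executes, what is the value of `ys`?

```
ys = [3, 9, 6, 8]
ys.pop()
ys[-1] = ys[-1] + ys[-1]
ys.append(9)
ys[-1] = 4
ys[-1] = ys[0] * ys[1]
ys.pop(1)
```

pop() removes 8 → [3, 9, 6]
ys[-1] = ys[-1]+ys[-1] = 6+6 = 12 → [3, 9, 12]
append 9 → [3, 9, 12, 9]
ys[-1] = 4 → [3, 9, 12, 4]
ys[-1] = ys[0]*ys[1] = 3*9 = 27 → [3, 9, 12, 27]
pop(1) removes 9 → [3, 12, 27]

[3, 12, 27]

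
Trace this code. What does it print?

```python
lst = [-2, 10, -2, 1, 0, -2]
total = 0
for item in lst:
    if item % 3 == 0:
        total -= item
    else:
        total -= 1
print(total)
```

item=-2: not %3==0, total = 0-1 = -1
item=10: not %3==0, total = (-1)-1 = -2
item=-2: not %3==0, total = (-2)-1 = -3
item=1: not %3==0, total = (-3)-1 = -4
item=0: %3==0, total = (-4)-0 = -4
item=-2: not %3==0, total = (-4)-1 = -5

-5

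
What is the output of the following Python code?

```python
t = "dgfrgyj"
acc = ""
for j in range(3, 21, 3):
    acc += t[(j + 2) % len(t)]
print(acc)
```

j=3: add t[5]='y' → 'y'
j=6: add t[1]='g' → 'yg'
j=9: add t[4]='g' → 'ygg'
j=12: add t[0]='d' → 'yggd'
j=15: add t[3]='r' → 'yggdr'
j=18: add t[6]='j' → 'yggdrj'

yggdrj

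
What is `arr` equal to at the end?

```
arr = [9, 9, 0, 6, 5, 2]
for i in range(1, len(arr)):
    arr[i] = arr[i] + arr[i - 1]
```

[9, 18, 18, 24, 29, 31]

i=1: arr[1] = 9+9 = 18 → [9, 18, 0, 6, 5, 2]
i=2: arr[2] = 0+18 = 18 → [9, 18, 18, 6, 5, 2]
i=3: arr[3] = 6+18 = 24 → [9, 18, 18, 24, 5, 2]
i=4: arr[4] = 5+24 = 29 → [9, 18, 18, 24, 29, 2]
i=5: arr[5] = 2+29 = 31 → [9, 18, 18, 24, 29, 31]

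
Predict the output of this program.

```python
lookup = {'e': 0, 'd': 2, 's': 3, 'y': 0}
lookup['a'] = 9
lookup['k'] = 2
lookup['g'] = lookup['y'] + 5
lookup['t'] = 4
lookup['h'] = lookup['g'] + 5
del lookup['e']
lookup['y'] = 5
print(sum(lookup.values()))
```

lookup['a'] = 9 → {'e': 0, 'd': 2, 's': 3, 'y': 0, 'a': 9}
lookup['k'] = 2 → {'e': 0, 'd': 2, 's': 3, 'y': 0, 'a': 9, 'k': 2}
lookup['g'] = lookup['y']+5 = 5 → {'e': 0, 'd': 2, 's': 3, 'y': 0, 'a': 9, 'k': 2, 'g': 5}
lookup['t'] = 4 → {'e': 0, 'd': 2, 's': 3, 'y': 0, 'a': 9, 'k': 2, 'g': 5, 't': 4}
lookup['h'] = lookup['g']+5 = 10 → {'e': 0, 'd': 2, 's': 3, 'y': 0, 'a': 9, 'k': 2, 'g': 5, 't': 4, 'h': 10}
del 'e' → {'d': 2, 's': 3, 'y': 0, 'a': 9, 'k': 2, 'g': 5, 't': 4, 'h': 10}
lookup['y'] = 5 → {'d': 2, 's': 3, 'y': 5, 'a': 9, 'k': 2, 'g': 5, 't': 4, 'h': 10}
sum of values = 40

40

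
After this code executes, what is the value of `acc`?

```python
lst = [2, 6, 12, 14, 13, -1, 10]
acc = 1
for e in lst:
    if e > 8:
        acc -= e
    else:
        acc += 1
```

e=2: not >8, acc = 1+1 = 2
e=6: not >8, acc = 2+1 = 3
e=12: >8, acc = 3-12 = -9
e=14: >8, acc = (-9)-14 = -23
e=13: >8, acc = (-23)-13 = -36
e=-1: not >8, acc = (-36)+1 = -35
e=10: >8, acc = (-35)-10 = -45

-45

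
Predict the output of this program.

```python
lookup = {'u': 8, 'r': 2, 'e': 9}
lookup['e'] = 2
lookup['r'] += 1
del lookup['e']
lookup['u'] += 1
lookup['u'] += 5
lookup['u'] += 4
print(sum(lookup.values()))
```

21

lookup['e'] = 2 → {'u': 8, 'r': 2, 'e': 2}
lookup['r'] = 2+1 = 3 → {'u': 8, 'r': 3, 'e': 2}
del 'e' → {'u': 8, 'r': 3}
lookup['u'] = 8+1 = 9 → {'u': 9, 'r': 3}
lookup['u'] = 9+5 = 14 → {'u': 14, 'r': 3}
lookup['u'] = 14+4 = 18 → {'u': 18, 'r': 3}
sum of values = 21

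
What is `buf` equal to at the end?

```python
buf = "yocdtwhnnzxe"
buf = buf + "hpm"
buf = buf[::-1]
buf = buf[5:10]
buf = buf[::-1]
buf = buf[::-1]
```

'znnhw'

+ 'hpm' → 'yocdtwhnnzxehpm'
reverse → 'mphexznnhwtdcoy'
slice [5:10] → 'znnhw'
reverse → 'whnnz'
reverse → 'znnhw'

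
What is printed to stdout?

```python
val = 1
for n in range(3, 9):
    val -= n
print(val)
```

-32

n=3: val = 1-3 = -2
n=4: val = (-2)-4 = -6
n=5: val = (-6)-5 = -11
n=6: val = (-11)-6 = -17
n=7: val = (-17)-7 = -24
n=8: val = (-24)-8 = -32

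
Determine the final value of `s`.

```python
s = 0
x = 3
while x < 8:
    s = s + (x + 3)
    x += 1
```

x=3: s = 0+6 = 6
x=4: s = 6+7 = 13
x=5: s = 13+8 = 21
x=6: s = 21+9 = 30
x=7: s = 30+10 = 40

40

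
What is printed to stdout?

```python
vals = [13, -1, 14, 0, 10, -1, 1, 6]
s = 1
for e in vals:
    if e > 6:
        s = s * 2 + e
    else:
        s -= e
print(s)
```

96

e=13: >6, s = 1*2+13 = 15
e=-1: not >6, s = 15-(-1) = 16
e=14: >6, s = 16*2+14 = 46
e=0: not >6, s = 46-0 = 46
e=10: >6, s = 46*2+10 = 102
e=-1: not >6, s = 102-(-1) = 103
e=1: not >6, s = 103-1 = 102
e=6: not >6, s = 102-6 = 96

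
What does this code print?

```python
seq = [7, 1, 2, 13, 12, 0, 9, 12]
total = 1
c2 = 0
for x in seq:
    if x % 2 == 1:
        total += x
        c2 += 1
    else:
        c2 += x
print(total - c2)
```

1

x=7: odd, total = 1+7 = 8; c2=1
x=1: odd, total = 8+1 = 9; c2=2
x=2: not odd; c2=4
x=13: odd, total = 9+13 = 22; c2=5
x=12: not odd; c2=17
x=0: not odd; c2=17
x=9: odd, total = 22+9 = 31; c2=18
x=12: not odd; c2=30
total-c2 = 31-30 = 1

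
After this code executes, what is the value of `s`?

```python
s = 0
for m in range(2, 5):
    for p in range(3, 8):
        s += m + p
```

120

m=2,p=3: s = 0+5 = 5
m=2,p=4: s = 5+6 = 11
m=2,p=5: s = 11+7 = 18
m=2,p=6: s = 18+8 = 26
m=2,p=7: s = 26+9 = 35
m=3,p=3: s = 35+6 = 41
m=3,p=4: s = 41+7 = 48
m=3,p=5: s = 48+8 = 56
m=3,p=6: s = 56+9 = 65
m=3,p=7: s = 65+10 = 75
m=4,p=3: s = 75+7 = 82
m=4,p=4: s = 82+8 = 90
m=4,p=5: s = 90+9 = 99
m=4,p=6: s = 99+10 = 109
m=4,p=7: s = 109+11 = 120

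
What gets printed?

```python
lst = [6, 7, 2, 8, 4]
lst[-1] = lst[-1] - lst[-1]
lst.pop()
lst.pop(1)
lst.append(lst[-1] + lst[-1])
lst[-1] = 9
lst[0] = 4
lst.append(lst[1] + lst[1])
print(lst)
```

lst[-1] = lst[-1]-lst[-1] = 4-4 = 0 → [6, 7, 2, 8, 0]
pop() removes 0 → [6, 7, 2, 8]
pop(1) removes 7 → [6, 2, 8]
append lst[-1]+lst[-1] = 8+8 = 16 → [6, 2, 8, 16]
lst[-1] = 9 → [6, 2, 8, 9]
lst[0] = 4 → [4, 2, 8, 9]
append lst[1]+lst[1] = 2+2 = 4 → [4, 2, 8, 9, 4]

[4, 2, 8, 9, 4]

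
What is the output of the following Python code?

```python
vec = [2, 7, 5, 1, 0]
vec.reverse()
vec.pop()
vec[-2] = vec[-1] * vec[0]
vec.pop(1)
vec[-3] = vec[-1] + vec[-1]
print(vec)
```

[14, 0, 7]

reverse → [0, 1, 5, 7, 2]
pop() removes 2 → [0, 1, 5, 7]
vec[-2] = vec[-1]*vec[0] = 7*0 = 0 → [0, 1, 0, 7]
pop(1) removes 1 → [0, 0, 7]
vec[-3] = vec[-1]+vec[-1] = 7+7 = 14 → [14, 0, 7]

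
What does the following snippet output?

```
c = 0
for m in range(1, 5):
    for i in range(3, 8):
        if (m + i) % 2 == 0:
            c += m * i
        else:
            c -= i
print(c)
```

70

m=1,i=3: even sum, c = 0+3 = 3
m=1,i=4: odd sum, c = 3-4 = -1
m=1,i=5: even sum, c = (-1)+5 = 4
m=1,i=6: odd sum, c = 4-6 = -2
m=1,i=7: even sum, c = (-2)+7 = 5
m=2,i=3: odd sum, c = 5-3 = 2
m=2,i=4: even sum, c = 2+8 = 10
m=2,i=5: odd sum, c = 10-5 = 5
m=2,i=6: even sum, c = 5+12 = 17
m=2,i=7: odd sum, c = 17-7 = 10
m=3,i=3: even sum, c = 10+9 = 19
m=3,i=4: odd sum, c = 19-4 = 15
m=3,i=5: even sum, c = 15+15 = 30
m=3,i=6: odd sum, c = 30-6 = 24
m=3,i=7: even sum, c = 24+21 = 45
m=4,i=3: odd sum, c = 45-3 = 42
m=4,i=4: even sum, c = 42+16 = 58
m=4,i=5: odd sum, c = 58-5 = 53
m=4,i=6: even sum, c = 53+24 = 77
m=4,i=7: odd sum, c = 77-7 = 70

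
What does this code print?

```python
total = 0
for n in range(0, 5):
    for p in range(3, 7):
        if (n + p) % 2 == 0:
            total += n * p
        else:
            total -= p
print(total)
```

n=0,p=3: odd sum, total = 0-3 = -3
n=0,p=4: even sum, total = (-3)+0 = -3
n=0,p=5: odd sum, total = (-3)-5 = -8
n=0,p=6: even sum, total = (-8)+0 = -8
n=1,p=3: even sum, total = (-8)+3 = -5
n=1,p=4: odd sum, total = (-5)-4 = -9
n=1,p=5: even sum, total = (-9)+5 = -4
n=1,p=6: odd sum, total = (-4)-6 = -10
n=2,p=3: odd sum, total = (-10)-3 = -13
n=2,p=4: even sum, total = (-13)+8 = -5
n=2,p=5: odd sum, total = (-5)-5 = -10
n=2,p=6: even sum, total = (-10)+12 = 2
n=3,p=3: even sum, total = 2+9 = 11
n=3,p=4: odd sum, total = 11-4 = 7
n=3,p=5: even sum, total = 7+15 = 22
n=3,p=6: odd sum, total = 22-6 = 16
n=4,p=3: odd sum, total = 16-3 = 13
n=4,p=4: even sum, total = 13+16 = 29
n=4,p=5: odd sum, total = 29-5 = 24
n=4,p=6: even sum, total = 24+24 = 48

48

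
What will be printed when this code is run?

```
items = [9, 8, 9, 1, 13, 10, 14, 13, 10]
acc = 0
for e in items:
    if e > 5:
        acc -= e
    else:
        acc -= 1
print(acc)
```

e=9: >5, acc = 0-9 = -9
e=8: >5, acc = (-9)-8 = -17
e=9: >5, acc = (-17)-9 = -26
e=1: not >5, acc = (-26)-1 = -27
e=13: >5, acc = (-27)-13 = -40
e=10: >5, acc = (-40)-10 = -50
e=14: >5, acc = (-50)-14 = -64
e=13: >5, acc = (-64)-13 = -77
e=10: >5, acc = (-77)-10 = -87

-87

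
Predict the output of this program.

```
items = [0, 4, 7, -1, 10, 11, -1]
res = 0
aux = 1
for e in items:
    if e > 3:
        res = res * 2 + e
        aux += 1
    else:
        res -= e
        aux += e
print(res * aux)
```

e=0: not >3, res = 0-0 = 0; aux=1
e=4: >3, res = 0*2+4 = 4; aux=2
e=7: >3, res = 4*2+7 = 15; aux=3
e=-1: not >3, res = 15-(-1) = 16; aux=2
e=10: >3, res = 16*2+10 = 42; aux=3
e=11: >3, res = 42*2+11 = 95; aux=4
e=-1: not >3, res = 95-(-1) = 96; aux=3
res*aux = 96*3 = 288

288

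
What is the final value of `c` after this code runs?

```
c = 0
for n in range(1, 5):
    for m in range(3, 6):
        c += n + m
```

78

n=1,m=3: c = 0+4 = 4
n=1,m=4: c = 4+5 = 9
n=1,m=5: c = 9+6 = 15
n=2,m=3: c = 15+5 = 20
n=2,m=4: c = 20+6 = 26
n=2,m=5: c = 26+7 = 33
n=3,m=3: c = 33+6 = 39
n=3,m=4: c = 39+7 = 46
n=3,m=5: c = 46+8 = 54
n=4,m=3: c = 54+7 = 61
n=4,m=4: c = 61+8 = 69
n=4,m=5: c = 69+9 = 78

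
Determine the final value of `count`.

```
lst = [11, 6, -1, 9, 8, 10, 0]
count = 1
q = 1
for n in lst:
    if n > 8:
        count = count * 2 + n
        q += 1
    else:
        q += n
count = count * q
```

n=11: >8, count = 1*2+11 = 13; q=2
n=6: not >8; q=8
n=-1: not >8; q=7
n=9: >8, count = 13*2+9 = 35; q=8
n=8: not >8; q=16
n=10: >8, count = 35*2+10 = 80; q=17
n=0: not >8; q=17
count*q = 80*17 = 1360

1360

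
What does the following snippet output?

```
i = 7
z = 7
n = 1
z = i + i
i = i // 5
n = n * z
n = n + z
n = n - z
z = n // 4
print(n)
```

z = 7+7 = 14
i = 7//5 = 1
n = 1*14 = 14
n = 14+14 = 28
n = 28-14 = 14
z = 14//4 = 3

14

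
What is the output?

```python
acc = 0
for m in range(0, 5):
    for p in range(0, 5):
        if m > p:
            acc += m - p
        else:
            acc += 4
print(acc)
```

80

m=0,p=0: not 0>0, acc = 0+4 = 4
m=0,p=1: not 0>1, acc = 4+4 = 8
m=0,p=2: not 0>2, acc = 8+4 = 12
m=0,p=3: not 0>3, acc = 12+4 = 16
m=0,p=4: not 0>4, acc = 16+4 = 20
m=1,p=0: 1>0, acc = 20+1 = 21
m=1,p=1: not 1>1, acc = 21+4 = 25
m=1,p=2: not 1>2, acc = 25+4 = 29
m=1,p=3: not 1>3, acc = 29+4 = 33
m=1,p=4: not 1>4, acc = 33+4 = 37
m=2,p=0: 2>0, acc = 37+2 = 39
m=2,p=1: 2>1, acc = 39+1 = 40
m=2,p=2: not 2>2, acc = 40+4 = 44
m=2,p=3: not 2>3, acc = 44+4 = 48
m=2,p=4: not 2>4, acc = 48+4 = 52
m=3,p=0: 3>0, acc = 52+3 = 55
m=3,p=1: 3>1, acc = 55+2 = 57
m=3,p=2: 3>2, acc = 57+1 = 58
m=3,p=3: not 3>3, acc = 58+4 = 62
m=3,p=4: not 3>4, acc = 62+4 = 66
m=4,p=0: 4>0, acc = 66+4 = 70
m=4,p=1: 4>1, acc = 70+3 = 73
m=4,p=2: 4>2, acc = 73+2 = 75
m=4,p=3: 4>3, acc = 75+1 = 76
m=4,p=4: not 4>4, acc = 76+4 = 80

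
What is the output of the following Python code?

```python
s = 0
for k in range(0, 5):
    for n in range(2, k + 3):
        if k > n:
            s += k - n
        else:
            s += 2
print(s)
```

28

k=0,n=2: not 0>2, s = 0+2 = 2
k=1,n=2: not 1>2, s = 2+2 = 4
k=1,n=3: not 1>3, s = 4+2 = 6
k=2,n=2: not 2>2, s = 6+2 = 8
k=2,n=3: not 2>3, s = 8+2 = 10
k=2,n=4: not 2>4, s = 10+2 = 12
k=3,n=2: 3>2, s = 12+1 = 13
k=3,n=3: not 3>3, s = 13+2 = 15
k=3,n=4: not 3>4, s = 15+2 = 17
k=3,n=5: not 3>5, s = 17+2 = 19
k=4,n=2: 4>2, s = 19+2 = 21
k=4,n=3: 4>3, s = 21+1 = 22
k=4,n=4: not 4>4, s = 22+2 = 24
k=4,n=5: not 4>5, s = 24+2 = 26
k=4,n=6: not 4>6, s = 26+2 = 28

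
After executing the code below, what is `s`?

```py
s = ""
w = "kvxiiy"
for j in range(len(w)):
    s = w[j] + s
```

j=0: prepend 'k' → 'k'
j=1: prepend 'v' → 'vk'
j=2: prepend 'x' → 'xvk'
j=3: prepend 'i' → 'ixvk'
j=4: prepend 'i' → 'iixvk'
j=5: prepend 'y' → 'yiixvk'

'yiixvk'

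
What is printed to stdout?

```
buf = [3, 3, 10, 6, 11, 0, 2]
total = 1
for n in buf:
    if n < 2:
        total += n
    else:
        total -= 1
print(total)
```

n=3: not <2, total = 1-1 = 0
n=3: not <2, total = 0-1 = -1
n=10: not <2, total = (-1)-1 = -2
n=6: not <2, total = (-2)-1 = -3
n=11: not <2, total = (-3)-1 = -4
n=0: <2, total = (-4)+0 = -4
n=2: not <2, total = (-4)-1 = -5

-5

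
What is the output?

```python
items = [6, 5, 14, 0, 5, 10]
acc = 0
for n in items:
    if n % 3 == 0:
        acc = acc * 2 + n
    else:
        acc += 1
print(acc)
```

n=6: %3==0, acc = 0*2+6 = 6
n=5: not %3==0, acc = 6+1 = 7
n=14: not %3==0, acc = 7+1 = 8
n=0: %3==0, acc = 8*2+0 = 16
n=5: not %3==0, acc = 16+1 = 17
n=10: not %3==0, acc = 17+1 = 18

18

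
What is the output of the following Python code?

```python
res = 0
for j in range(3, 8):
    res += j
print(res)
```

25

j=3: res = 0+3 = 3
j=4: res = 3+4 = 7
j=5: res = 7+5 = 12
j=6: res = 12+6 = 18
j=7: res = 18+7 = 25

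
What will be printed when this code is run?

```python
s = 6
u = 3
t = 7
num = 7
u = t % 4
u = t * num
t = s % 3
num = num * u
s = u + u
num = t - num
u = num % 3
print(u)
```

u = 7%4 = 3
u = 7*7 = 49
t = 6%3 = 0
num = 7*49 = 343
s = 49+49 = 98
num = 0-343 = -343
u = (-343)%3 = 2

2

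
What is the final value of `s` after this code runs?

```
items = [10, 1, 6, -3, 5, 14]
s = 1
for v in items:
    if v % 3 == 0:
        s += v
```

4

v=10: not %3==0
v=1: not %3==0
v=6: %3==0, s = 1+6 = 7
v=-3: %3==0, s = 7+(-3) = 4
v=5: not %3==0
v=14: not %3==0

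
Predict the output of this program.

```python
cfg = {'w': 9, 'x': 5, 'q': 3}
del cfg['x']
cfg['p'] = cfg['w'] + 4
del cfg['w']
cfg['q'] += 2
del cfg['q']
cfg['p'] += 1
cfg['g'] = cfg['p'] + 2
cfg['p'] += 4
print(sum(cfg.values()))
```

34

del 'x' → {'w': 9, 'q': 3}
cfg['p'] = cfg['w']+4 = 13 → {'w': 9, 'q': 3, 'p': 13}
del 'w' → {'q': 3, 'p': 13}
cfg['q'] = 3+2 = 5 → {'q': 5, 'p': 13}
del 'q' → {'p': 13}
cfg['p'] = 13+1 = 14 → {'p': 14}
cfg['g'] = cfg['p']+2 = 16 → {'p': 14, 'g': 16}
cfg['p'] = 14+4 = 18 → {'p': 18, 'g': 16}
sum of values = 34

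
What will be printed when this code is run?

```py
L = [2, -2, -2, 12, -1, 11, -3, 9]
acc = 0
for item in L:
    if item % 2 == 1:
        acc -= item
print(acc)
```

item=2: not odd
item=-2: not odd
item=-2: not odd
item=12: not odd
item=-1: odd, acc = 0-(-1) = 1
item=11: odd, acc = 1-11 = -10
item=-3: odd, acc = (-10)-(-3) = -7
item=9: odd, acc = (-7)-9 = -16

-16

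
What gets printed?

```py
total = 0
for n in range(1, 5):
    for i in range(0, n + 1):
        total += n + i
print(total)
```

60

n=1,i=0: total = 0+1 = 1
n=1,i=1: total = 1+2 = 3
n=2,i=0: total = 3+2 = 5
n=2,i=1: total = 5+3 = 8
n=2,i=2: total = 8+4 = 12
n=3,i=0: total = 12+3 = 15
n=3,i=1: total = 15+4 = 19
n=3,i=2: total = 19+5 = 24
n=3,i=3: total = 24+6 = 30
n=4,i=0: total = 30+4 = 34
n=4,i=1: total = 34+5 = 39
n=4,i=2: total = 39+6 = 45
n=4,i=3: total = 45+7 = 52
n=4,i=4: total = 52+8 = 60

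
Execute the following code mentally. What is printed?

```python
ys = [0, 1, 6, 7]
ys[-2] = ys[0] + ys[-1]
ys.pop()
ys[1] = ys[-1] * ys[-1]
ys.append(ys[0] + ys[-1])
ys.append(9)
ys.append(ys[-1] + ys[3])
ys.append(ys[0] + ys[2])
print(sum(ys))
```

ys[-2] = ys[0]+ys[-1] = 0+7 = 7 → [0, 1, 7, 7]
pop() removes 7 → [0, 1, 7]
ys[1] = ys[-1]*ys[-1] = 7*7 = 49 → [0, 49, 7]
append ys[0]+ys[-1] = 0+7 = 7 → [0, 49, 7, 7]
append 9 → [0, 49, 7, 7, 9]
append ys[-1]+ys[3] = 9+7 = 16 → [0, 49, 7, 7, 9, 16]
append ys[0]+ys[2] = 0+7 = 7 → [0, 49, 7, 7, 9, 16, 7]
sum = 95

95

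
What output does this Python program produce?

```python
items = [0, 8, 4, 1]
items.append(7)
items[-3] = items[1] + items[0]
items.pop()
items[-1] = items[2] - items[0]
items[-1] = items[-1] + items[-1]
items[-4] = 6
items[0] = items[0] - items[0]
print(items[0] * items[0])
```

0

append 7 → [0, 8, 4, 1, 7]
items[-3] = items[1]+items[0] = 8+0 = 8 → [0, 8, 8, 1, 7]
pop() removes 7 → [0, 8, 8, 1]
items[-1] = items[2]-items[0] = 8-0 = 8 → [0, 8, 8, 8]
items[-1] = items[-1]+items[-1] = 8+8 = 16 → [0, 8, 8, 16]
items[-4] = 6 → [6, 8, 8, 16]
items[0] = items[0]-items[0] = 6-6 = 0 → [0, 8, 8, 16]
items[0]*items[0] = 0*0 = 0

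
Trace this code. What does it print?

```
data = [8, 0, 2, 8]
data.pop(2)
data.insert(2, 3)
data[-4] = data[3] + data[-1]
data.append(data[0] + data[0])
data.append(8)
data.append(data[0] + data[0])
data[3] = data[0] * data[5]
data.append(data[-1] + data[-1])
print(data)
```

pop(2) removes 2 → [8, 0, 8]
insert 3 at 2 → [8, 0, 3, 8]
data[-4] = data[3]+data[-1] = 8+8 = 16 → [16, 0, 3, 8]
append data[0]+data[0] = 16+16 = 32 → [16, 0, 3, 8, 32]
append 8 → [16, 0, 3, 8, 32, 8]
append data[0]+data[0] = 16+16 = 32 → [16, 0, 3, 8, 32, 8, 32]
data[3] = data[0]*data[5] = 16*8 = 128 → [16, 0, 3, 128, 32, 8, 32]
append data[-1]+data[-1] = 32+32 = 64 → [16, 0, 3, 128, 32, 8, 32, 64]

[16, 0, 3, 128, 32, 8, 32, 64]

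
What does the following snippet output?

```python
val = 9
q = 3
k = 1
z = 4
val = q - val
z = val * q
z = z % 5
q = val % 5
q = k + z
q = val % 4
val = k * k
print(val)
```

val = 3-9 = -6
z = (-6)*3 = -18
z = (-18)%5 = 2
q = (-6)%5 = 4
q = 1+2 = 3
q = (-6)%4 = 2
val = 1*1 = 1

1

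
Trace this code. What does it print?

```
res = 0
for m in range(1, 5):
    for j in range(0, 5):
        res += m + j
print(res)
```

m=1,j=0: res = 0+1 = 1
m=1,j=1: res = 1+2 = 3
m=1,j=2: res = 3+3 = 6
m=1,j=3: res = 6+4 = 10
m=1,j=4: res = 10+5 = 15
m=2,j=0: res = 15+2 = 17
m=2,j=1: res = 17+3 = 20
m=2,j=2: res = 20+4 = 24
m=2,j=3: res = 24+5 = 29
m=2,j=4: res = 29+6 = 35
m=3,j=0: res = 35+3 = 38
m=3,j=1: res = 38+4 = 42
m=3,j=2: res = 42+5 = 47
m=3,j=3: res = 47+6 = 53
m=3,j=4: res = 53+7 = 60
m=4,j=0: res = 60+4 = 64
m=4,j=1: res = 64+5 = 69
m=4,j=2: res = 69+6 = 75
m=4,j=3: res = 75+7 = 82
m=4,j=4: res = 82+8 = 90

90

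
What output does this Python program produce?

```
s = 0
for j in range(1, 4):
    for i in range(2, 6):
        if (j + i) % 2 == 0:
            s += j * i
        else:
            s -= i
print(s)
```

24

j=1,i=2: odd sum, s = 0-2 = -2
j=1,i=3: even sum, s = (-2)+3 = 1
j=1,i=4: odd sum, s = 1-4 = -3
j=1,i=5: even sum, s = (-3)+5 = 2
j=2,i=2: even sum, s = 2+4 = 6
j=2,i=3: odd sum, s = 6-3 = 3
j=2,i=4: even sum, s = 3+8 = 11
j=2,i=5: odd sum, s = 11-5 = 6
j=3,i=2: odd sum, s = 6-2 = 4
j=3,i=3: even sum, s = 4+9 = 13
j=3,i=4: odd sum, s = 13-4 = 9
j=3,i=5: even sum, s = 9+15 = 24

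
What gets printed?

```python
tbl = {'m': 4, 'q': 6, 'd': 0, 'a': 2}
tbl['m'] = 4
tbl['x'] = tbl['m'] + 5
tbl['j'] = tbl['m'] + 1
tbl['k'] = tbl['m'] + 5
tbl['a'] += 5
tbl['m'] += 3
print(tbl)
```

tbl['m'] = 4 → {'m': 4, 'q': 6, 'd': 0, 'a': 2}
tbl['x'] = tbl['m']+5 = 9 → {'m': 4, 'q': 6, 'd': 0, 'a': 2, 'x': 9}
tbl['j'] = tbl['m']+1 = 5 → {'m': 4, 'q': 6, 'd': 0, 'a': 2, 'x': 9, 'j': 5}
tbl['k'] = tbl['m']+5 = 9 → {'m': 4, 'q': 6, 'd': 0, 'a': 2, 'x': 9, 'j': 5, 'k': 9}
tbl['a'] = 2+5 = 7 → {'m': 4, 'q': 6, 'd': 0, 'a': 7, 'x': 9, 'j': 5, 'k': 9}
tbl['m'] = 4+3 = 7 → {'m': 7, 'q': 6, 'd': 0, 'a': 7, 'x': 9, 'j': 5, 'k': 9}

{'m': 7, 'q': 6, 'd': 0, 'a': 7, 'x': 9, 'j': 5, 'k': 9}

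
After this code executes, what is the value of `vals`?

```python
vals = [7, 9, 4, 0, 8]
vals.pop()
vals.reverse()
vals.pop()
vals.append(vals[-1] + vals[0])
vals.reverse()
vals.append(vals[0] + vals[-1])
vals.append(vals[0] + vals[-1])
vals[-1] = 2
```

[9, 9, 4, 0, 9, 2]

pop() removes 8 → [7, 9, 4, 0]
reverse → [0, 4, 9, 7]
pop() removes 7 → [0, 4, 9]
append vals[-1]+vals[0] = 9+0 = 9 → [0, 4, 9, 9]
reverse → [9, 9, 4, 0]
append vals[0]+vals[-1] = 9+0 = 9 → [9, 9, 4, 0, 9]
append vals[0]+vals[-1] = 9+9 = 18 → [9, 9, 4, 0, 9, 18]
vals[-1] = 2 → [9, 9, 4, 0, 9, 2]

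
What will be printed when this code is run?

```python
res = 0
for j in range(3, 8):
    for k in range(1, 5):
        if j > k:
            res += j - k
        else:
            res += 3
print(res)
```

j=3,k=1: 3>1, res = 0+2 = 2
j=3,k=2: 3>2, res = 2+1 = 3
j=3,k=3: not 3>3, res = 3+3 = 6
j=3,k=4: not 3>4, res = 6+3 = 9
j=4,k=1: 4>1, res = 9+3 = 12
j=4,k=2: 4>2, res = 12+2 = 14
j=4,k=3: 4>3, res = 14+1 = 15
j=4,k=4: not 4>4, res = 15+3 = 18
j=5,k=1: 5>1, res = 18+4 = 22
j=5,k=2: 5>2, res = 22+3 = 25
j=5,k=3: 5>3, res = 25+2 = 27
j=5,k=4: 5>4, res = 27+1 = 28
j=6,k=1: 6>1, res = 28+5 = 33
j=6,k=2: 6>2, res = 33+4 = 37
j=6,k=3: 6>3, res = 37+3 = 40
j=6,k=4: 6>4, res = 40+2 = 42
j=7,k=1: 7>1, res = 42+6 = 48
j=7,k=2: 7>2, res = 48+5 = 53
j=7,k=3: 7>3, res = 53+4 = 57
j=7,k=4: 7>4, res = 57+3 = 60

60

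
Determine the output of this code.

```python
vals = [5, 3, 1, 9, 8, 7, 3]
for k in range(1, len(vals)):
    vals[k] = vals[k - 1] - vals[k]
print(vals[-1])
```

k=1: vals[1] = 5-3 = 2 → [5, 2, 1, 9, 8, 7, 3]
k=2: vals[2] = 2-1 = 1 → [5, 2, 1, 9, 8, 7, 3]
k=3: vals[3] = 1-9 = -8 → [5, 2, 1, -8, 8, 7, 3]
k=4: vals[4] = (-8)-8 = -16 → [5, 2, 1, -8, -16, 7, 3]
k=5: vals[5] = (-16)-7 = -23 → [5, 2, 1, -8, -16, -23, 3]
k=6: vals[6] = (-23)-3 = -26 → [5, 2, 1, -8, -16, -23, -26]

-26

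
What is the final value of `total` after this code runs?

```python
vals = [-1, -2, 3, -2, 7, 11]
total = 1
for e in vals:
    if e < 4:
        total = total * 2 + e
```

4

e=-1: <4, total = 1*2+(-1) = 1
e=-2: <4, total = 1*2+(-2) = 0
e=3: <4, total = 0*2+3 = 3
e=-2: <4, total = 3*2+(-2) = 4
e=7: not <4
e=11: not <4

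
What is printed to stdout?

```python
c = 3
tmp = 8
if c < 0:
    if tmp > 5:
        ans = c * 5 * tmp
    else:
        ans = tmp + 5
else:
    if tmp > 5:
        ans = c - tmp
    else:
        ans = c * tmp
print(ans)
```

c=3, tmp=8
c < 0 is False; tmp > 5 is True
→ ans = c - tmp = -5

-5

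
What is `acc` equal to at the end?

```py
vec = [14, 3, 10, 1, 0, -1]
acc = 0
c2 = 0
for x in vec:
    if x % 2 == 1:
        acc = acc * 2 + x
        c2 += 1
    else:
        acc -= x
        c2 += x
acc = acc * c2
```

x=14: not odd, acc = 0-14 = -14; c2=14
x=3: odd, acc = (-14)*2+3 = -25; c2=15
x=10: not odd, acc = (-25)-10 = -35; c2=25
x=1: odd, acc = (-35)*2+1 = -69; c2=26
x=0: not odd, acc = (-69)-0 = -69; c2=26
x=-1: odd, acc = (-69)*2+(-1) = -139; c2=27
acc*c2 = (-139)*27 = -3753

-3753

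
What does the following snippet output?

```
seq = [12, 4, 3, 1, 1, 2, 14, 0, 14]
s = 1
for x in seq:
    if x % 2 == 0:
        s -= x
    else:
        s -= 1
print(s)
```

x=12: even, s = 1-12 = -11
x=4: even, s = (-11)-4 = -15
x=3: not even, s = (-15)-1 = -16
x=1: not even, s = (-16)-1 = -17
x=1: not even, s = (-17)-1 = -18
x=2: even, s = (-18)-2 = -20
x=14: even, s = (-20)-14 = -34
x=0: even, s = (-34)-0 = -34
x=14: even, s = (-34)-14 = -48

-48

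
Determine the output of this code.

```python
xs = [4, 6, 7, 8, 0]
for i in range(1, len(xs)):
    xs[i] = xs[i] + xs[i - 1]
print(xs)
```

[4, 10, 17, 25, 25]

i=1: xs[1] = 6+4 = 10 → [4, 10, 7, 8, 0]
i=2: xs[2] = 7+10 = 17 → [4, 10, 17, 8, 0]
i=3: xs[3] = 8+17 = 25 → [4, 10, 17, 25, 0]
i=4: xs[4] = 0+25 = 25 → [4, 10, 17, 25, 25]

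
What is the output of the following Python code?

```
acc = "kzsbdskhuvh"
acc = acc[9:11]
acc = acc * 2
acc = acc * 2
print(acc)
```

slice [9:11] → 'vh'
repeat ×2 → 'vhvh'
repeat ×2 → 'vhvhvhvh'

vhvhvhvh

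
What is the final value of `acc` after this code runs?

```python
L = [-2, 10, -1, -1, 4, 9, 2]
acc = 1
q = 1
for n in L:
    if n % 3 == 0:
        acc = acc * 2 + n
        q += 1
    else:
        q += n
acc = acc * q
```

n=-2: not %3==0; q=-1
n=10: not %3==0; q=9
n=-1: not %3==0; q=8
n=-1: not %3==0; q=7
n=4: not %3==0; q=11
n=9: %3==0, acc = 1*2+9 = 11; q=12
n=2: not %3==0; q=14
acc*q = 11*14 = 154

154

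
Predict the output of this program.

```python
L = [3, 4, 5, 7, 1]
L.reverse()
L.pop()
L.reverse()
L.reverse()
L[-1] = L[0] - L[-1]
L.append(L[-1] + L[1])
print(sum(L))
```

14

reverse → [1, 7, 5, 4, 3]
pop() removes 3 → [1, 7, 5, 4]
reverse → [4, 5, 7, 1]
reverse → [1, 7, 5, 4]
L[-1] = L[0]-L[-1] = 1-4 = -3 → [1, 7, 5, -3]
append L[-1]+L[1] = (-3)+7 = 4 → [1, 7, 5, -3, 4]
sum = 14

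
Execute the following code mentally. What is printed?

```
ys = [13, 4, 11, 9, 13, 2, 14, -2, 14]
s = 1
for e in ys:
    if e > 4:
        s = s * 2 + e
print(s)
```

e=13: >4, s = 1*2+13 = 15
e=4: not >4
e=11: >4, s = 15*2+11 = 41
e=9: >4, s = 41*2+9 = 91
e=13: >4, s = 91*2+13 = 195
e=2: not >4
e=14: >4, s = 195*2+14 = 404
e=-2: not >4
e=14: >4, s = 404*2+14 = 822

822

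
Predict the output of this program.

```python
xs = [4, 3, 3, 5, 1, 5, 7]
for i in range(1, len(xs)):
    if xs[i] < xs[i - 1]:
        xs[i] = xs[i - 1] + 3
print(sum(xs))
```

i=1: 3<4, xs[1] = 4+3 = 7 → [4, 7, 3, 5, 1, 5, 7]
i=2: 3<7, xs[2] = 7+3 = 10 → [4, 7, 10, 5, 1, 5, 7]
i=3: 5<10, xs[3] = 10+3 = 13 → [4, 7, 10, 13, 1, 5, 7]
i=4: 1<13, xs[4] = 13+3 = 16 → [4, 7, 10, 13, 16, 5, 7]
i=5: 5<16, xs[5] = 16+3 = 19 → [4, 7, 10, 13, 16, 19, 7]
i=6: 7<19, xs[6] = 19+3 = 22 → [4, 7, 10, 13, 16, 19, 22]
sum = 91

91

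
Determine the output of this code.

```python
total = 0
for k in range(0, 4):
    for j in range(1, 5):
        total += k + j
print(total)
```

64

k=0,j=1: total = 0+1 = 1
k=0,j=2: total = 1+2 = 3
k=0,j=3: total = 3+3 = 6
k=0,j=4: total = 6+4 = 10
k=1,j=1: total = 10+2 = 12
k=1,j=2: total = 12+3 = 15
k=1,j=3: total = 15+4 = 19
k=1,j=4: total = 19+5 = 24
k=2,j=1: total = 24+3 = 27
k=2,j=2: total = 27+4 = 31
k=2,j=3: total = 31+5 = 36
k=2,j=4: total = 36+6 = 42
k=3,j=1: total = 42+4 = 46
k=3,j=2: total = 46+5 = 51
k=3,j=3: total = 51+6 = 57
k=3,j=4: total = 57+7 = 64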